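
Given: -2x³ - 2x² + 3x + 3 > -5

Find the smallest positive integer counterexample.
Testing positive integers:
x = 1: LHS = -2·1³ - 2·1² + 3·1 + 3 = 2; 2 > -5 — holds
x = 2: LHS = -2·2³ - 2·2² + 3·2 + 3 = -15; -15 > -5 — FAILS  ← smallest positive counterexample

Answer: x = 2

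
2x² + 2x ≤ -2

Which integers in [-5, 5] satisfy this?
Over all integers in [-5, 5], LHS − RHS is smallest at x = 0, where it equals 2:
x = 0: LHS = 2·0² + 2·0 = 0; 0 ≤ -2 — FAILS
At the ends of the range:
x = -5: LHS = 2·(-5)² + 2·(-5) = 40; 40 ≤ -2 — FAILS
x = 5: LHS = 2·5² + 2·5 = 60; 60 ≤ -2 — FAILS
Hence LHS − RHS is never zero or negative, i.e. LHS > RHS throughout, so the claimed relation (≤) fails for every integer in [-5, 5].

Answer: None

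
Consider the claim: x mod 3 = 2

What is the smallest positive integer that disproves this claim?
Testing positive integers:
x = 1: LHS = 1 mod 3 = 1; 1 = 2 — FAILS  ← smallest positive counterexample

Answer: x = 1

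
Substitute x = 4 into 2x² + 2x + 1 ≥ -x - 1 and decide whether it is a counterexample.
Substitute x = 4 into the relation:
x = 4: LHS = 2·4² + 2·4 + 1 = 41, RHS = -4 - 1 = -5; 41 ≥ -5 — holds

The relation holds at x = 4, so it is not a counterexample.

Answer: No, x = 4 is not a counterexample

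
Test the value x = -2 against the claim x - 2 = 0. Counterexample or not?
Substitute x = -2 into the relation:
x = -2: LHS = (-2) - 2 = -4; -4 = 0 — FAILS

Since the claim fails at x = -2, this value is a counterexample.

Answer: Yes, x = -2 is a counterexample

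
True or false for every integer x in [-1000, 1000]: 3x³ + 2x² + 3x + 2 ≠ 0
Track d = LHS − RHS over the integers in [-1000, 1000]. Equality would need d = 0, but d changes sign only between consecutive integers, jumping over 0:
x = -1: LHS = 3·(-1)³ + 2·(-1)² + 3·(-1) + 2 = -2; -2 ≠ 0 — holds  (d = -2)
x = 0: LHS = 3·0³ + 2·0² + 3·0 + 2 = 2; 2 ≠ 0 — holds  (d = 2)
Away from these crossings d keeps a constant sign, and checking every integer in [-1000, 1000] confirms d ≠ 0 throughout. Hence the two sides are never equal, so the relation holds for every integer in [-1000, 1000].

No counterexample exists.

Answer: True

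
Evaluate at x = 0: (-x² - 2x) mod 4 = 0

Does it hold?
x = 0: LHS = (-0² - 2·0) mod 4 = 0 mod 4 = 0; 0 = 0 — holds

The relation is satisfied at x = 0.

Answer: Yes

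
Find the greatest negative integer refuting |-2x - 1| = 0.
Testing negative integers from -1 downward:
x = -1: LHS = |-2·(-1) - 1| = |1| = 1; 1 = 0 — FAILS  ← closest negative counterexample to 0

Answer: x = -1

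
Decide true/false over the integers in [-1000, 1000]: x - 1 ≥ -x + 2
The claim fails at x = 0:
x = 0: LHS = 0 - 1 = -1, RHS = -0 + 2 = 2; -1 ≥ 2 — FAILS

Because a single integer refutes it, the statement is false.

Answer: False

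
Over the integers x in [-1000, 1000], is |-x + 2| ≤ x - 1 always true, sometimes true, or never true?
Holds at x = 2: LHS = |-2 + 2| = |0| = 0, RHS = 2 - 1 = 1; 0 ≤ 1 — holds
Fails at x = 0: LHS = |-0 + 2| = |2| = 2, RHS = 0 - 1 = -1; 2 ≤ -1 — FAILS
It is satisfied by some integers in the range but not all.

Answer: Sometimes true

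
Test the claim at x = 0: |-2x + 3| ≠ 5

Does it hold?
x = 0: LHS = |-2·0 + 3| = |3| = 3; 3 ≠ 5 — holds

The relation is satisfied at x = 0.

Answer: Yes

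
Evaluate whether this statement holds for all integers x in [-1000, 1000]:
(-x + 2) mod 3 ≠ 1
The claim fails at x = 1:
x = 1: LHS = (-1 + 2) mod 3 = 1 mod 3 = 1; 1 ≠ 1 — FAILS

Because a single integer refutes it, the statement is false.

Answer: False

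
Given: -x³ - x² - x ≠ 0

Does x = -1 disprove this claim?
Substitute x = -1 into the relation:
x = -1: LHS = -(-1)³ - (-1)² - (-1) = 1; 1 ≠ 0 — holds

The claim holds here, so x = -1 is not a counterexample. (A counterexample exists elsewhere, e.g. x = 0.)

Answer: No, x = -1 is not a counterexample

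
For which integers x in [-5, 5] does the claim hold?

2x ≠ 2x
LHS − RHS = 0 at every integer in [-5, 5]; the two sides always agree. For instance:
x = -5: LHS = 2·(-5) = -10, RHS = 2·(-5) = -10; -10 ≠ -10 — FAILS
x = 0: LHS = 2·0 = 0, RHS = 2·0 = 0; 0 ≠ 0 — FAILS
x = 5: LHS = 2·5 = 10, RHS = 2·5 = 10; 10 ≠ 10 — FAILS
The sides are never unequal, so the claimed relation (≠) fails for every integer in [-5, 5].

Answer: None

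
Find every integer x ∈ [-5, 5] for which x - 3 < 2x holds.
Holds for: {-2, -1, 0, 1, 2, 3, 4, 5}
Fails for: {-5, -4, -3}

Answer: {-2, -1, 0, 1, 2, 3, 4, 5}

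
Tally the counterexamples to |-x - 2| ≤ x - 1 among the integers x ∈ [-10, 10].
Counterexamples in [-10, 10]: {-10, -9, -8, -7, -6, -5, -4, -3, -2, -1, 0, 1, 2, 3, 4, 5, 6, 7, 8, 9, 10}.

Counting them gives 21 values.

Answer: 21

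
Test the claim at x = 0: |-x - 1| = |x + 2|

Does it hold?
x = 0: LHS = |-0 - 1| = |-1| = 1, RHS = |0 + 2| = |2| = 2; 1 = 2 — FAILS

The relation fails at x = 0, so x = 0 is a counterexample.

Answer: No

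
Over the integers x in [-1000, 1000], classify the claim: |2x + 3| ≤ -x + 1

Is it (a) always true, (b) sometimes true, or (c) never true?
Holds at x = -1: LHS = |2·(-1) + 3| = |1| = 1, RHS = -(-1) + 1 = 2; 1 ≤ 2 — holds
Fails at x = 0: LHS = |2·0 + 3| = |3| = 3, RHS = -0 + 1 = 1; 3 ≤ 1 — FAILS
It is satisfied by some integers in the range but not all.

Answer: Sometimes true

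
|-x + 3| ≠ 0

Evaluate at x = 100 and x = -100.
x = 100: LHS = |-100 + 3| = |-97| = 97; 97 ≠ 0 — holds
x = -100: LHS = |-(-100) + 3| = |103| = 103; 103 ≠ 0 — holds

Answer: Yes, holds for both x = 100 and x = -100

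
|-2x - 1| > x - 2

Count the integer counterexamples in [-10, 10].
Over all integers in [-10, 10], LHS − RHS is smallest at x = 0, where it equals 3:
x = 0: LHS = |-2·0 - 1| = |-1| = 1, RHS = 0 - 2 = -2; 1 > -2 — holds
At the ends of the range:
x = -10: LHS = |-2·(-10) - 1| = |19| = 19, RHS = (-10) - 2 = -12; 19 > -12 — holds
x = 10: LHS = |-2·10 - 1| = |-21| = 21, RHS = 10 - 2 = 8; 21 > 8 — holds
Hence LHS − RHS is never zero or negative, i.e. LHS > RHS throughout, so the relation holds for every integer in [-10, 10].

No counterexample appears in that range.

Answer: 0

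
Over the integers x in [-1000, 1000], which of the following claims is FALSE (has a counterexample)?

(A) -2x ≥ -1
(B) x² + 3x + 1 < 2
(A) x = 1: LHS = -2·1 = -2; -2 ≥ -1 — FAILS
(B) x = 1: LHS = 1² + 3·1 + 1 = 5; 5 < 2 — FAILS

Answer: Both A and B are false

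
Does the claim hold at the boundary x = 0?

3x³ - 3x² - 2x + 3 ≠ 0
x = 0: LHS = 3·0³ - 3·0² - 2·0 + 3 = 3; 3 ≠ 0 — holds

The relation is satisfied at x = 0.

Answer: Yes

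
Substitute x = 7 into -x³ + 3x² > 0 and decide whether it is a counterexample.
Substitute x = 7 into the relation:
x = 7: LHS = -7³ + 3·7² = -196; -196 > 0 — FAILS

Since the claim fails at x = 7, this value is a counterexample.

Answer: Yes, x = 7 is a counterexample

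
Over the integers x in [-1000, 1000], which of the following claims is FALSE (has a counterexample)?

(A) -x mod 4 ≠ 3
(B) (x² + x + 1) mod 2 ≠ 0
(A) x = 1: LHS = (-1) mod 4 = 3; 3 ≠ 3 — FAILS

(B) For a polynomial with integer coefficients, its value mod 2 depends only on x mod 2, so it suffices to check one representative of each residue class, x = 0, 1:
x = 0: LHS = (0² + 0 + 1) mod 2 = 1 mod 2 = 1; 1 ≠ 0 — holds
x = 1: LHS = (1² + 1 + 1) mod 2 = 3 mod 2 = 1; 1 ≠ 0 — holds
The relation holds in every residue class, so the relation holds for every integer in [-1000, 1000].

Only (A) has a counterexample.

Answer: A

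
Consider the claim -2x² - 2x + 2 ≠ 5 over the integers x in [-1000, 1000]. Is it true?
Over all integers in [-1000, 1000], LHS − RHS is always negative; it is closest to 0 at x = 0, where it equals -3:
x = 0: LHS = -2·0² - 2·0 + 2 = 2; 2 ≠ 5 — holds
At the ends of the range:
x = -1000: LHS = -2·(-1000)² - 2·(-1000) + 2 = -1997998; -1997998 ≠ 5 — holds
x = 1000: LHS = -2·1000² - 2·1000 + 2 = -2001998; -2001998 ≠ 5 — holds
Hence LHS − RHS is never 0, i.e. the two sides are never equal, so the relation holds for every integer in [-1000, 1000].

No counterexample exists.

Answer: True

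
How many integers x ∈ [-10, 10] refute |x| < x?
Counterexamples in [-10, 10]: {-10, -9, -8, -7, -6, -5, -4, -3, -2, -1, 0, 1, 2, 3, 4, 5, 6, 7, 8, 9, 10}.

Counting them gives 21 values.

Answer: 21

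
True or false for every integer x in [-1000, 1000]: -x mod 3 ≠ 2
The claim fails at x = 1:
x = 1: LHS = (-1) mod 3 = 2; 2 ≠ 2 — FAILS

Because a single integer refutes it, the statement is false.

Answer: False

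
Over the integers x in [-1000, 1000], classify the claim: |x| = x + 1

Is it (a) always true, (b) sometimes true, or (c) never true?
Track d = LHS − RHS over the integers in [-1000, 1000]. Equality would need d = 0, but d changes sign only between consecutive integers, jumping over 0:
x = -1: LHS = |-1| = 1, RHS = (-1) + 1 = 0; 1 = 0 — FAILS  (d = 1)
x = 0: LHS = |0| = 0, RHS = 0 + 1 = 1; 0 = 1 — FAILS  (d = -1)
Away from these crossings d keeps a constant sign, and checking every integer in [-1000, 1000] confirms d ≠ 0 throughout. Hence the two sides are never equal, so the claimed relation (=) fails for every integer in [-1000, 1000].

No integer in the range satisfies it.

Answer: Never true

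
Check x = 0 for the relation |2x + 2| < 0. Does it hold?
x = 0: LHS = |2·0 + 2| = |2| = 2; 2 < 0 — FAILS

The relation fails at x = 0, so x = 0 is a counterexample.

Answer: No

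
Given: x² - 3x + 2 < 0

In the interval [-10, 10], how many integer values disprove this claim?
Counterexamples in [-10, 10]: {-10, -9, -8, -7, -6, -5, -4, -3, -2, -1, 0, 1, 2, 3, 4, 5, 6, 7, 8, 9, 10}.

Counting them gives 21 values.

Answer: 21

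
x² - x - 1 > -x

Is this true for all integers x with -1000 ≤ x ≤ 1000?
The claim fails at x = 0:
x = 0: LHS = 0² - 0 - 1 = -1, RHS = -0 = 0; -1 > 0 — FAILS

Because a single integer refutes it, the statement is false.

Answer: False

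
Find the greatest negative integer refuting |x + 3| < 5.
Testing negative integers from -1 downward:
(x = -1 through x = -2 all satisfy the relation; showing from x = -3.)
x = -3: LHS = |(-3) + 3| = |0| = 0; 0 < 5 — holds
x = -4: LHS = |(-4) + 3| = |-1| = 1; 1 < 5 — holds
x = -5: LHS = |(-5) + 3| = |-2| = 2; 2 < 5 — holds
x = -6: LHS = |(-6) + 3| = |-3| = 3; 3 < 5 — holds
x = -7: LHS = |(-7) + 3| = |-4| = 4; 4 < 5 — holds
x = -8: LHS = |(-8) + 3| = |-5| = 5; 5 < 5 — FAILS  ← closest negative counterexample to 0

Answer: x = -8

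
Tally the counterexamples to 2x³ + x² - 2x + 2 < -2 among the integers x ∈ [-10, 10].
Counterexamples in [-10, 10]: {-1, 0, 1, 2, 3, 4, 5, 6, 7, 8, 9, 10}.

Counting them gives 12 values.

Answer: 12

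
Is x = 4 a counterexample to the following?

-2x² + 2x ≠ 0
Substitute x = 4 into the relation:
x = 4: LHS = -2·4² + 2·4 = -24; -24 ≠ 0 — holds

The claim holds here, so x = 4 is not a counterexample. (A counterexample exists elsewhere, e.g. x = 0.)

Answer: No, x = 4 is not a counterexample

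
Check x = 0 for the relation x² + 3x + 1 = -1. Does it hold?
x = 0: LHS = 0² + 3·0 + 1 = 1; 1 = -1 — FAILS

The relation fails at x = 0, so x = 0 is a counterexample.

Answer: No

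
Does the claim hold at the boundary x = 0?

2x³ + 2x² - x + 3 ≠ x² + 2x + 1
x = 0: LHS = 2·0³ + 2·0² - 0 + 3 = 3, RHS = 0² + 2·0 + 1 = 1; 3 ≠ 1 — holds

The relation is satisfied at x = 0.

Answer: Yes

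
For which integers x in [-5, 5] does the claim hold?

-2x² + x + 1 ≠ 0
Holds for: {-5, -4, -3, -2, -1, 0, 2, 3, 4, 5}
Fails for: {1}

Answer: {-5, -4, -3, -2, -1, 0, 2, 3, 4, 5}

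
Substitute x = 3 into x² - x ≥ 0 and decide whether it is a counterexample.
Substitute x = 3 into the relation:
x = 3: LHS = 3² - 3 = 6; 6 ≥ 0 — holds

The relation holds at x = 3, so it is not a counterexample.

Answer: No, x = 3 is not a counterexample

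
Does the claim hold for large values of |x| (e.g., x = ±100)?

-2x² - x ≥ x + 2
x = 100: LHS = -2·100² - 100 = -20100, RHS = 100 + 2 = 102; -20100 ≥ 102 — FAILS
x = -100: LHS = -2·(-100)² - (-100) = -19900, RHS = (-100) + 2 = -98; -19900 ≥ -98 — FAILS

Answer: No, fails for both x = 100 and x = -100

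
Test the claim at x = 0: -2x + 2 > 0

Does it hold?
x = 0: LHS = -2·0 + 2 = 2; 2 > 0 — holds

The relation is satisfied at x = 0.

Answer: Yes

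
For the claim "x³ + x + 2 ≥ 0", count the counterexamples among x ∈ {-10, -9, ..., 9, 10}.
Counterexamples in [-10, 10]: {-10, -9, -8, -7, -6, -5, -4, -3, -2}.

Counting them gives 9 values.

Answer: 9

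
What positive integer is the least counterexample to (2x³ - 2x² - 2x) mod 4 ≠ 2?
Testing positive integers:
x = 1: LHS = (2·1³ - 2·1² - 2·1) mod 4 = (-2) mod 4 = 2; 2 ≠ 2 — FAILS  ← smallest positive counterexample

Answer: x = 1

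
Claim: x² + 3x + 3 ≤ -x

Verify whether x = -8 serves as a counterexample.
Substitute x = -8 into the relation:
x = -8: LHS = (-8)² + 3·(-8) + 3 = 43, RHS = -(-8) = 8; 43 ≤ 8 — FAILS

Since the claim fails at x = -8, this value is a counterexample.

Answer: Yes, x = -8 is a counterexample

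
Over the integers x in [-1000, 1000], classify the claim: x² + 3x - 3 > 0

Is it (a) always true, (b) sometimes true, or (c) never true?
Holds at x = 1: LHS = 1² + 3·1 - 3 = 1; 1 > 0 — holds
Fails at x = 0: LHS = 0² + 3·0 - 3 = -3; -3 > 0 — FAILS
It is satisfied by some integers in the range but not all.

Answer: Sometimes true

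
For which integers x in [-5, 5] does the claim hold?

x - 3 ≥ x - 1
Over all integers in [-5, 5], LHS − RHS is largest at x = 0, where it equals -2:
x = 0: LHS = 0 - 3 = -3, RHS = 0 - 1 = -1; -3 ≥ -1 — FAILS
At the ends of the range:
x = -5: LHS = (-5) - 3 = -8, RHS = (-5) - 1 = -6; -8 ≥ -6 — FAILS
x = 5: LHS = 5 - 3 = 2, RHS = 5 - 1 = 4; 2 ≥ 4 — FAILS
Hence LHS − RHS is never zero or positive, i.e. LHS < RHS throughout, so the claimed relation (≥) fails for every integer in [-5, 5].

Answer: None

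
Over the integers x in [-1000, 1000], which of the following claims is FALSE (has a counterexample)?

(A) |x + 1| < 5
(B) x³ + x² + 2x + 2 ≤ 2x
(A) x = 4: LHS = |4 + 1| = |5| = 5; 5 < 5 — FAILS
(B) x = 0: LHS = 0³ + 0² + 2·0 + 2 = 2, RHS = 2·0 = 0; 2 ≤ 0 — FAILS

Answer: Both A and B are false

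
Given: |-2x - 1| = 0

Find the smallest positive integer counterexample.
Testing positive integers:
x = 1: LHS = |-2·1 - 1| = |-3| = 3; 3 = 0 — FAILS  ← smallest positive counterexample

Answer: x = 1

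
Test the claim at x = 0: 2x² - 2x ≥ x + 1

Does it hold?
x = 0: LHS = 2·0² - 2·0 = 0, RHS = 0 + 1 = 1; 0 ≥ 1 — FAILS

The relation fails at x = 0, so x = 0 is a counterexample.

Answer: No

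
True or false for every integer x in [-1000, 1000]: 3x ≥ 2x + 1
The claim fails at x = 0:
x = 0: LHS = 3·0 = 0, RHS = 2·0 + 1 = 1; 0 ≥ 1 — FAILS

Because a single integer refutes it, the statement is false.

Answer: False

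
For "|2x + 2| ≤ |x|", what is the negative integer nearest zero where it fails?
Testing negative integers from -1 downward:
x = -1: LHS = |2·(-1) + 2| = |0| = 0, RHS = |-1| = 1; 0 ≤ 1 — holds
x = -2: LHS = |2·(-2) + 2| = |-2| = 2, RHS = |-2| = 2; 2 ≤ 2 — holds
x = -3: LHS = |2·(-3) + 2| = |-4| = 4, RHS = |-3| = 3; 4 ≤ 3 — FAILS  ← closest negative counterexample to 0

Answer: x = -3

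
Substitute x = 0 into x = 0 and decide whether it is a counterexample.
Substitute x = 0 into the relation:
x = 0: 0 = 0 — holds

The claim holds here, so x = 0 is not a counterexample. (A counterexample exists elsewhere, e.g. x = 1.)

Answer: No, x = 0 is not a counterexample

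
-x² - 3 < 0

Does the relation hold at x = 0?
x = 0: LHS = -0² - 3 = -3; -3 < 0 — holds

The relation is satisfied at x = 0.

Answer: Yes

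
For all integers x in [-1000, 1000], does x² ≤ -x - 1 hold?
The claim fails at x = 0:
x = 0: LHS = 0² = 0, RHS = -0 - 1 = -1; 0 ≤ -1 — FAILS

Because a single integer refutes it, the statement is false.

Answer: False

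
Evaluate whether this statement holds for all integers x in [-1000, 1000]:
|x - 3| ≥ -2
An absolute value is never negative, so the left side is ≥ 0 for every x, while the right side is -2. Tightest case in [-1000, 1000] is x = 3:
x = 3: LHS = |3 - 3| = |0| = 0; 0 ≥ -2 — holds
Hence LHS − RHS is never negative, i.e. LHS ≥ RHS throughout, so the relation holds for every integer in [-1000, 1000].

No counterexample exists.

Answer: True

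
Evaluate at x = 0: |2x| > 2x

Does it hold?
x = 0: LHS = |2·0| = |0| = 0, RHS = 2·0 = 0; 0 > 0 — FAILS

The relation fails at x = 0, so x = 0 is a counterexample.

Answer: No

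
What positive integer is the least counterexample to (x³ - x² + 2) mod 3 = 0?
Testing positive integers:
x = 1: LHS = (1³ - 1² + 2) mod 3 = 2 mod 3 = 2; 2 = 0 — FAILS  ← smallest positive counterexample

Answer: x = 1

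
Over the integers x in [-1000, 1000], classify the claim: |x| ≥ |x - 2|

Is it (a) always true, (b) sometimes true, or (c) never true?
Holds at x = 1: LHS = |1| = 1, RHS = |1 - 2| = |-1| = 1; 1 ≥ 1 — holds
Fails at x = 0: LHS = |0| = 0, RHS = |0 - 2| = |-2| = 2; 0 ≥ 2 — FAILS
It is satisfied by some integers in the range but not all.

Answer: Sometimes true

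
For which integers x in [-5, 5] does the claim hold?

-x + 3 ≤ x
Holds for: {2, 3, 4, 5}
Fails for: {-5, -4, -3, -2, -1, 0, 1}

Answer: {2, 3, 4, 5}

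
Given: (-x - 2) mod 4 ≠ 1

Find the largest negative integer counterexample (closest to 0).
Testing negative integers from -1 downward:
x = -1: LHS = (-(-1) - 2) mod 4 = (-1) mod 4 = 3; 3 ≠ 1 — holds
x = -2: LHS = (-(-2) - 2) mod 4 = 0 mod 4 = 0; 0 ≠ 1 — holds
x = -3: LHS = (-(-3) - 2) mod 4 = 1 mod 4 = 1; 1 ≠ 1 — FAILS  ← closest negative counterexample to 0

Answer: x = -3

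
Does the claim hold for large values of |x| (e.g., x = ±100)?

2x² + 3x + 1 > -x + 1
x = 100: LHS = 2·100² + 3·100 + 1 = 20301, RHS = -100 + 1 = -99; 20301 > -99 — holds
x = -100: LHS = 2·(-100)² + 3·(-100) + 1 = 19701, RHS = -(-100) + 1 = 101; 19701 > 101 — holds

Answer: Yes, holds for both x = 100 and x = -100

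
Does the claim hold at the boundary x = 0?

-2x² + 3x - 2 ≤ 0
x = 0: LHS = -2·0² + 3·0 - 2 = -2; -2 ≤ 0 — holds

The relation is satisfied at x = 0.

Answer: Yes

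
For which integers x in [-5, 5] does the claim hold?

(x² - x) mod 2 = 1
For a polynomial with integer coefficients, its value mod 2 depends only on x mod 2, so it suffices to check one representative of each residue class, x = 0, 1:
x = 0: LHS = (0² - 0) mod 2 = 0 mod 2 = 0; 0 = 1 — FAILS
x = 1: LHS = (1² - 1) mod 2 = 0 mod 2 = 0; 0 = 1 — FAILS
The relation fails in every residue class, so the claimed relation (=) fails for every integer in [-5, 5].

Answer: None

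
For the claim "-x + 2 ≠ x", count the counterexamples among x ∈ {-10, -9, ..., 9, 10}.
Counterexamples in [-10, 10]: {1}.

Counting them gives 1 values.

Answer: 1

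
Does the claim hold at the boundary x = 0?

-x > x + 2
x = 0: LHS = -0 = 0, RHS = 0 + 2 = 2; 0 > 2 — FAILS

The relation fails at x = 0, so x = 0 is a counterexample.

Answer: No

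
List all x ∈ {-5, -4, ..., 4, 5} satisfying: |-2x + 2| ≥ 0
An absolute value is never negative, so the left side is ≥ 0 for every x, while the right side is 0. Tightest case in [-5, 5] is x = 1:
x = 1: LHS = |-2·1 + 2| = |0| = 0; 0 ≥ 0 — holds
Hence LHS − RHS is never negative, i.e. LHS ≥ RHS throughout, so the relation holds for every integer in [-5, 5].

Answer: All integers in [-5, 5]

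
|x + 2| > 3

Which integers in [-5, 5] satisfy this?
Holds for: {2, 3, 4, 5}
Fails for: {-5, -4, -3, -2, -1, 0, 1}

Answer: {2, 3, 4, 5}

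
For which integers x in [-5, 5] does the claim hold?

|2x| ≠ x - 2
Over all integers in [-5, 5], LHS − RHS is always positive; it is smallest at x = 0, where it equals 2:
x = 0: LHS = |2·0| = |0| = 0, RHS = 0 - 2 = -2; 0 ≠ -2 — holds
At the ends of the range:
x = -5: LHS = |2·(-5)| = |-10| = 10, RHS = (-5) - 2 = -7; 10 ≠ -7 — holds
x = 5: LHS = |2·5| = |10| = 10, RHS = 5 - 2 = 3; 10 ≠ 3 — holds
Hence LHS − RHS is never 0, i.e. the two sides are never equal, so the relation holds for every integer in [-5, 5].

Answer: All integers in [-5, 5]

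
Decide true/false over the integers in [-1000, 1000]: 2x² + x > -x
The claim fails at x = 0:
x = 0: LHS = 2·0² + 0 = 0, RHS = -0 = 0; 0 > 0 — FAILS

Because a single integer refutes it, the statement is false.

Answer: False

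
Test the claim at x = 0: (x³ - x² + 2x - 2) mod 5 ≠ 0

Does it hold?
x = 0: LHS = (0³ - 0² + 2·0 - 2) mod 5 = (-2) mod 5 = 3; 3 ≠ 0 — holds

The relation is satisfied at x = 0.

Answer: Yes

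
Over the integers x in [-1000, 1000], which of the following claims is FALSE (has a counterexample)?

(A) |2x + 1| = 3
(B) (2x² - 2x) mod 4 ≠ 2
(A) x = 0: LHS = |2·0 + 1| = |1| = 1; 1 = 3 — FAILS

(B) For a polynomial with integer coefficients, its value mod 4 depends only on x mod 4, so it suffices to check one representative of each residue class, x = 0, 1, 2, 3:
x = 0: LHS = (2·0² - 2·0) mod 4 = 0 mod 4 = 0; 0 ≠ 2 — holds
x = 1: LHS = (2·1² - 2·1) mod 4 = 0 mod 4 = 0; 0 ≠ 2 — holds
x = 2: LHS = (2·2² - 2·2) mod 4 = 4 mod 4 = 0; 0 ≠ 2 — holds
x = 3: LHS = (2·3² - 2·3) mod 4 = 12 mod 4 = 0; 0 ≠ 2 — holds
The relation holds in every residue class, so the relation holds for every integer in [-1000, 1000].

Only (A) has a counterexample.

Answer: A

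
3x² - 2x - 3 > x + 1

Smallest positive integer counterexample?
Testing positive integers:
x = 1: LHS = 3·1² - 2·1 - 3 = -2, RHS = 1 + 1 = 2; -2 > 2 — FAILS  ← smallest positive counterexample

Answer: x = 1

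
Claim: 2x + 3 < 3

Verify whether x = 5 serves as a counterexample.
Substitute x = 5 into the relation:
x = 5: LHS = 2·5 + 3 = 13; 13 < 3 — FAILS

Since the claim fails at x = 5, this value is a counterexample.

Answer: Yes, x = 5 is a counterexample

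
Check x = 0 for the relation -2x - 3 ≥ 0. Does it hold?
x = 0: LHS = -2·0 - 3 = -3; -3 ≥ 0 — FAILS

The relation fails at x = 0, so x = 0 is a counterexample.

Answer: No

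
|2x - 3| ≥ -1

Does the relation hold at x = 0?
x = 0: LHS = |2·0 - 3| = |-3| = 3; 3 ≥ -1 — holds

The relation is satisfied at x = 0.

Answer: Yes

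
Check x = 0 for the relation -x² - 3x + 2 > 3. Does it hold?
x = 0: LHS = -0² - 3·0 + 2 = 2; 2 > 3 — FAILS

The relation fails at x = 0, so x = 0 is a counterexample.

Answer: No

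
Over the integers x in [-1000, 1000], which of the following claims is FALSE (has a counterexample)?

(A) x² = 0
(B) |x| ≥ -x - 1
(A) x = 1: LHS = 1² = 1; 1 = 0 — FAILS

(B) Over all integers in [-1000, 1000], LHS − RHS is smallest at x = 0, where it equals 1:
x = 0: LHS = |0| = 0, RHS = -0 - 1 = -1; 0 ≥ -1 — holds
At the ends of the range:
x = -1000: LHS = |-1000| = 1000, RHS = -(-1000) - 1 = 999; 1000 ≥ 999 — holds
x = 1000: LHS = |1000| = 1000, RHS = -1000 - 1 = -1001; 1000 ≥ -1001 — holds
Hence LHS − RHS is never negative, i.e. LHS ≥ RHS throughout, so the relation holds for every integer in [-1000, 1000].

Only (A) has a counterexample.

Answer: A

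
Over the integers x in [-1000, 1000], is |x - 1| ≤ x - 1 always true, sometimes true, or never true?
Holds at x = 1: LHS = |1 - 1| = |0| = 0, RHS = 1 - 1 = 0; 0 ≤ 0 — holds
Fails at x = 0: LHS = |0 - 1| = |-1| = 1, RHS = 0 - 1 = -1; 1 ≤ -1 — FAILS
It is satisfied by some integers in the range but not all.

Answer: Sometimes true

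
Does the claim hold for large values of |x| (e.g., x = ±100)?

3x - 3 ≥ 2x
x = 100: LHS = 3·100 - 3 = 297, RHS = 2·100 = 200; 297 ≥ 200 — holds
x = -100: LHS = 3·(-100) - 3 = -303, RHS = 2·(-100) = -200; -303 ≥ -200 — FAILS

Answer: Partially: holds for x = 100, fails for x = -100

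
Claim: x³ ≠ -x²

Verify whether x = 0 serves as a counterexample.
Substitute x = 0 into the relation:
x = 0: LHS = 0³ = 0, RHS = -0² = 0; 0 ≠ 0 — FAILS

Since the claim fails at x = 0, this value is a counterexample.

Answer: Yes, x = 0 is a counterexample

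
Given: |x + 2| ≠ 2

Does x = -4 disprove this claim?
Substitute x = -4 into the relation:
x = -4: LHS = |(-4) + 2| = |-2| = 2; 2 ≠ 2 — FAILS

Since the claim fails at x = -4, this value is a counterexample.

Answer: Yes, x = -4 is a counterexample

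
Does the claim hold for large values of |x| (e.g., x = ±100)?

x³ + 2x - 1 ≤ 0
x = 100: LHS = 100³ + 2·100 - 1 = 1000199; 1000199 ≤ 0 — FAILS
x = -100: LHS = (-100)³ + 2·(-100) - 1 = -1000201; -1000201 ≤ 0 — holds

Answer: Partially: fails for x = 100, holds for x = -100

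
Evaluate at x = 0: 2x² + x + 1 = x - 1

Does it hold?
x = 0: LHS = 2·0² + 0 + 1 = 1, RHS = 0 - 1 = -1; 1 = -1 — FAILS

The relation fails at x = 0, so x = 0 is a counterexample.

Answer: No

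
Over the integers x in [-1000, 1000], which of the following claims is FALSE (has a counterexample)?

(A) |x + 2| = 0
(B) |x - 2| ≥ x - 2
(A) x = 0: LHS = |0 + 2| = |2| = 2; 2 = 0 — FAILS

(B) Over all integers in [-1000, 1000], LHS − RHS is smallest at x = 2, where it equals 0:
x = 2: LHS = |2 - 2| = |0| = 0, RHS = 2 - 2 = 0; 0 ≥ 0 — holds
At the ends of the range:
x = -1000: LHS = |(-1000) - 2| = |-1002| = 1002, RHS = (-1000) - 2 = -1002; 1002 ≥ -1002 — holds
x = 1000: LHS = |1000 - 2| = |998| = 998, RHS = 1000 - 2 = 998; 998 ≥ 998 — holds
Hence LHS − RHS is never negative, i.e. LHS ≥ RHS throughout, so the relation holds for every integer in [-1000, 1000].

Only (A) has a counterexample.

Answer: A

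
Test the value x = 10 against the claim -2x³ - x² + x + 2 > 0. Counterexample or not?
Substitute x = 10 into the relation:
x = 10: LHS = -2·10³ - 10² + 10 + 2 = -2088; -2088 > 0 — FAILS

Since the claim fails at x = 10, this value is a counterexample.

Answer: Yes, x = 10 is a counterexample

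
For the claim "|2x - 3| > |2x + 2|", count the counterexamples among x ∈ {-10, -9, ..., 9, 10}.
Counterexamples in [-10, 10]: {1, 2, 3, 4, 5, 6, 7, 8, 9, 10}.

Counting them gives 10 values.

Answer: 10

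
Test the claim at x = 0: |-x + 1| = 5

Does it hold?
x = 0: LHS = |-0 + 1| = |1| = 1; 1 = 5 — FAILS

The relation fails at x = 0, so x = 0 is a counterexample.

Answer: No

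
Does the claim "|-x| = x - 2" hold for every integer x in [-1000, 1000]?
The claim fails at x = 0:
x = 0: LHS = |-0| = |0| = 0, RHS = 0 - 2 = -2; 0 = -2 — FAILS

Because a single integer refutes it, the statement is false.

Answer: False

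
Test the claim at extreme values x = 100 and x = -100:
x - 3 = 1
x = 100: LHS = 100 - 3 = 97; 97 = 1 — FAILS
x = -100: LHS = (-100) - 3 = -103; -103 = 1 — FAILS

Answer: No, fails for both x = 100 and x = -100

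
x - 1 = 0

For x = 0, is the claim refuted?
Substitute x = 0 into the relation:
x = 0: LHS = 0 - 1 = -1; -1 = 0 — FAILS

Since the claim fails at x = 0, this value is a counterexample.

Answer: Yes, x = 0 is a counterexample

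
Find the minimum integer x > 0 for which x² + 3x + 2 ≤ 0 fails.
Testing positive integers:
x = 1: LHS = 1² + 3·1 + 2 = 6; 6 ≤ 0 — FAILS  ← smallest positive counterexample

Answer: x = 1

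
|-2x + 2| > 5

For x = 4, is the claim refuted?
Substitute x = 4 into the relation:
x = 4: LHS = |-2·4 + 2| = |-6| = 6; 6 > 5 — holds

The claim holds here, so x = 4 is not a counterexample. (A counterexample exists elsewhere, e.g. x = 0.)

Answer: No, x = 4 is not a counterexample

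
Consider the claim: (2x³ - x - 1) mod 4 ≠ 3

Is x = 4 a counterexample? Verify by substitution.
Substitute x = 4 into the relation:
x = 4: LHS = (2·4³ - 4 - 1) mod 4 = 123 mod 4 = 3; 3 ≠ 3 — FAILS

Since the claim fails at x = 4, this value is a counterexample.

Answer: Yes, x = 4 is a counterexample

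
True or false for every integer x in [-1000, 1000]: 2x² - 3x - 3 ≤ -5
The claim fails at x = 0:
x = 0: LHS = 2·0² - 3·0 - 3 = -3; -3 ≤ -5 — FAILS

Because a single integer refutes it, the statement is false.

Answer: False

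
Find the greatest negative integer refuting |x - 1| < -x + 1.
Testing negative integers from -1 downward:
x = -1: LHS = |(-1) - 1| = |-2| = 2, RHS = -(-1) + 1 = 2; 2 < 2 — FAILS  ← closest negative counterexample to 0

Answer: x = -1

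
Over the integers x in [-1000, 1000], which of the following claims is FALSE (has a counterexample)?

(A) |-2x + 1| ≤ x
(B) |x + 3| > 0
(A) x = 0: LHS = |-2·0 + 1| = |1| = 1; 1 ≤ 0 — FAILS
(B) x = -3: LHS = |(-3) + 3| = |0| = 0; 0 > 0 — FAILS

Answer: Both A and B are false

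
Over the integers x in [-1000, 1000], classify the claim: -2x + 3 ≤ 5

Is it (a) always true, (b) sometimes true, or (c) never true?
Holds at x = 0: LHS = -2·0 + 3 = 3; 3 ≤ 5 — holds
Fails at x = -2: LHS = -2·(-2) + 3 = 7; 7 ≤ 5 — FAILS
It is satisfied by some integers in the range but not all.

Answer: Sometimes true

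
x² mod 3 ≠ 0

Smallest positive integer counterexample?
Testing positive integers:
x = 1: LHS = (1²) mod 3 = 1 mod 3 = 1; 1 ≠ 0 — holds
x = 2: LHS = (2²) mod 3 = 4 mod 3 = 1; 1 ≠ 0 — holds
x = 3: LHS = (3²) mod 3 = 9 mod 3 = 0; 0 ≠ 0 — FAILS  ← smallest positive counterexample

Answer: x = 3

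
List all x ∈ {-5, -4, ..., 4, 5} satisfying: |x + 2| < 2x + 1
Holds for: {2, 3, 4, 5}
Fails for: {-5, -4, -3, -2, -1, 0, 1}

Answer: {2, 3, 4, 5}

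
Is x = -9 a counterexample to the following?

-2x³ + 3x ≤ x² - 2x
Substitute x = -9 into the relation:
x = -9: LHS = -2·(-9)³ + 3·(-9) = 1431, RHS = (-9)² - 2·(-9) = 99; 1431 ≤ 99 — FAILS

Since the claim fails at x = -9, this value is a counterexample.

Answer: Yes, x = -9 is a counterexample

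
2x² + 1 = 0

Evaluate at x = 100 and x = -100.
x = 100: LHS = 2·100² + 1 = 20001; 20001 = 0 — FAILS
x = -100: LHS = 2·(-100)² + 1 = 20001; 20001 = 0 — FAILS

Answer: No, fails for both x = 100 and x = -100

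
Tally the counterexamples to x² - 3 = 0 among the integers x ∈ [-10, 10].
Counterexamples in [-10, 10]: {-10, -9, -8, -7, -6, -5, -4, -3, -2, -1, 0, 1, 2, 3, 4, 5, 6, 7, 8, 9, 10}.

Counting them gives 21 values.

Answer: 21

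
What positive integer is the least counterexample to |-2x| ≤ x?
Testing positive integers:
x = 1: LHS = |-2·1| = |-2| = 2; 2 ≤ 1 — FAILS  ← smallest positive counterexample

Answer: x = 1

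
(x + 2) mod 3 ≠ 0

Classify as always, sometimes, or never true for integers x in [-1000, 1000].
Holds at x = 0: LHS = (0 + 2) mod 3 = 2 mod 3 = 2; 2 ≠ 0 — holds
Fails at x = 1: LHS = (1 + 2) mod 3 = 3 mod 3 = 0; 0 ≠ 0 — FAILS
It is satisfied by some integers in the range but not all.

Answer: Sometimes true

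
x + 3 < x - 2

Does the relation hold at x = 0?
x = 0: LHS = 0 + 3 = 3, RHS = 0 - 2 = -2; 3 < -2 — FAILS

The relation fails at x = 0, so x = 0 is a counterexample.

Answer: No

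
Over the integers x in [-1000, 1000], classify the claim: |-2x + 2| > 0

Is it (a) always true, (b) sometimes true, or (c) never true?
Holds at x = 0: LHS = |-2·0 + 2| = |2| = 2; 2 > 0 — holds
Fails at x = 1: LHS = |-2·1 + 2| = |0| = 0; 0 > 0 — FAILS
It is satisfied by some integers in the range but not all.

Answer: Sometimes true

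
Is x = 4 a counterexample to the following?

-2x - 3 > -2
Substitute x = 4 into the relation:
x = 4: LHS = -2·4 - 3 = -11; -11 > -2 — FAILS

Since the claim fails at x = 4, this value is a counterexample.

Answer: Yes, x = 4 is a counterexample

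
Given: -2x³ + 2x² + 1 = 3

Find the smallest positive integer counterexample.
Testing positive integers:
x = 1: LHS = -2·1³ + 2·1² + 1 = 1; 1 = 3 — FAILS  ← smallest positive counterexample

Answer: x = 1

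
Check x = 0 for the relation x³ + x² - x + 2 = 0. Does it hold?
x = 0: LHS = 0³ + 0² - 0 + 2 = 2; 2 = 0 — FAILS

The relation fails at x = 0, so x = 0 is a counterexample.

Answer: No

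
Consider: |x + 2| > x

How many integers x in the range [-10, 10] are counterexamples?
Over all integers in [-10, 10], LHS − RHS is smallest at x = 0, where it equals 2:
x = 0: LHS = |0 + 2| = |2| = 2; 2 > 0 — holds
At the ends of the range:
x = -10: LHS = |(-10) + 2| = |-8| = 8; 8 > -10 — holds
x = 10: LHS = |10 + 2| = |12| = 12; 12 > 10 — holds
Hence LHS − RHS is never zero or negative, i.e. LHS > RHS throughout, so the relation holds for every integer in [-10, 10].

No counterexample appears in that range.

Answer: 0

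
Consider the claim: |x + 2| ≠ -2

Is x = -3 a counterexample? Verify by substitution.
Substitute x = -3 into the relation:
x = -3: LHS = |(-3) + 2| = |-1| = 1; 1 ≠ -2 — holds

The relation holds at x = -3, so it is not a counterexample.

Answer: No, x = -3 is not a counterexample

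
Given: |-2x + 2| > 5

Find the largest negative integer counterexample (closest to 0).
Testing negative integers from -1 downward:
x = -1: LHS = |-2·(-1) + 2| = |4| = 4; 4 > 5 — FAILS  ← closest negative counterexample to 0

Answer: x = -1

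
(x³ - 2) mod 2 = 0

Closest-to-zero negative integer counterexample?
Testing negative integers from -1 downward:
x = -1: LHS = ((-1)³ - 2) mod 2 = (-3) mod 2 = 1; 1 = 0 — FAILS  ← closest negative counterexample to 0

Answer: x = -1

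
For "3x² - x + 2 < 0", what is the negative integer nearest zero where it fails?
Testing negative integers from -1 downward:
x = -1: LHS = 3·(-1)² - (-1) + 2 = 6; 6 < 0 — FAILS  ← closest negative counterexample to 0

Answer: x = -1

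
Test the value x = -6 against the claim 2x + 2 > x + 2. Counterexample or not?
Substitute x = -6 into the relation:
x = -6: LHS = 2·(-6) + 2 = -10, RHS = (-6) + 2 = -4; -10 > -4 — FAILS

Since the claim fails at x = -6, this value is a counterexample.

Answer: Yes, x = -6 is a counterexample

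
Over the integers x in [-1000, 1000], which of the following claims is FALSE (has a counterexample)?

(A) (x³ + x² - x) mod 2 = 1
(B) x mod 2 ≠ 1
(A) x = 0: LHS = (0³ + 0² - 0) mod 2 = 0 mod 2 = 0; 0 = 1 — FAILS
(B) x = 1: LHS = 1 mod 2 = 1; 1 ≠ 1 — FAILS

Answer: Both A and B are false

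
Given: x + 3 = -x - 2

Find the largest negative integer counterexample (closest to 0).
Testing negative integers from -1 downward:
x = -1: LHS = (-1) + 3 = 2, RHS = -(-1) - 2 = -1; 2 = -1 — FAILS  ← closest negative counterexample to 0

Answer: x = -1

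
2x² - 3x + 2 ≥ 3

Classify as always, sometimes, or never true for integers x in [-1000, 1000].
Holds at x = -1: LHS = 2·(-1)² - 3·(-1) + 2 = 7; 7 ≥ 3 — holds
Fails at x = 0: LHS = 2·0² - 3·0 + 2 = 2; 2 ≥ 3 — FAILS
It is satisfied by some integers in the range but not all.

Answer: Sometimes true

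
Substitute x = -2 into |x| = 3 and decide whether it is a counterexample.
Substitute x = -2 into the relation:
x = -2: LHS = |-2| = 2; 2 = 3 — FAILS

Since the claim fails at x = -2, this value is a counterexample.

Answer: Yes, x = -2 is a counterexample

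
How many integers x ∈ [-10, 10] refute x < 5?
Counterexamples in [-10, 10]: {5, 6, 7, 8, 9, 10}.

Counting them gives 6 values.

Answer: 6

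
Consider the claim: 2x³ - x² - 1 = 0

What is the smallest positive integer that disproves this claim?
Testing positive integers:
x = 1: LHS = 2·1³ - 1² - 1 = 0; 0 = 0 — holds
x = 2: LHS = 2·2³ - 2² - 1 = 11; 11 = 0 — FAILS  ← smallest positive counterexample

Answer: x = 2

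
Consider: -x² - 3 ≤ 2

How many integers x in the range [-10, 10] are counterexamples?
Over all integers in [-10, 10], LHS − RHS is largest at x = 0, where it equals -5:
x = 0: LHS = -0² - 3 = -3; -3 ≤ 2 — holds
At the ends of the range:
x = -10: LHS = -(-10)² - 3 = -103; -103 ≤ 2 — holds
x = 10: LHS = -10² - 3 = -103; -103 ≤ 2 — holds
Hence LHS − RHS is never positive, i.e. LHS ≤ RHS throughout, so the relation holds for every integer in [-10, 10].

No counterexample appears in that range.

Answer: 0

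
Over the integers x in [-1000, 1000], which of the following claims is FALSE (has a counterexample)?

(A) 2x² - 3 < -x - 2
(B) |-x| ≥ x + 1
(A) x = 1: LHS = 2·1² - 3 = -1, RHS = -1 - 2 = -3; -1 < -3 — FAILS
(B) x = 0: LHS = |-0| = |0| = 0, RHS = 0 + 1 = 1; 0 ≥ 1 — FAILS

Answer: Both A and B are false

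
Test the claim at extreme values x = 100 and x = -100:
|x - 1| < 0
x = 100: LHS = |100 - 1| = |99| = 99; 99 < 0 — FAILS
x = -100: LHS = |(-100) - 1| = |-101| = 101; 101 < 0 — FAILS

Answer: No, fails for both x = 100 and x = -100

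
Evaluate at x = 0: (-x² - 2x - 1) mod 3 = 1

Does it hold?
x = 0: LHS = (-0² - 2·0 - 1) mod 3 = (-1) mod 3 = 2; 2 = 1 — FAILS

The relation fails at x = 0, so x = 0 is a counterexample.

Answer: No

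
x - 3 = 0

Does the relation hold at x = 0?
x = 0: LHS = 0 - 3 = -3; -3 = 0 — FAILS

The relation fails at x = 0, so x = 0 is a counterexample.

Answer: No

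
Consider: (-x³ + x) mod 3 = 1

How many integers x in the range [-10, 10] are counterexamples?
Counterexamples in [-10, 10]: {-10, -9, -8, -7, -6, -5, -4, -3, -2, -1, 0, 1, 2, 3, 4, 5, 6, 7, 8, 9, 10}.

Counting them gives 21 values.

Answer: 21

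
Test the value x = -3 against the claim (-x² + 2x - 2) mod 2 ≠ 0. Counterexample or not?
Substitute x = -3 into the relation:
x = -3: LHS = (-(-3)² + 2·(-3) - 2) mod 2 = (-17) mod 2 = 1; 1 ≠ 0 — holds

The claim holds here, so x = -3 is not a counterexample. (A counterexample exists elsewhere, e.g. x = 0.)

Answer: No, x = -3 is not a counterexample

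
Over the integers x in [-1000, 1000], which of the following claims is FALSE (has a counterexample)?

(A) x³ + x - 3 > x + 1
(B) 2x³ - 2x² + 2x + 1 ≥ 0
(A) x = 0: LHS = 0³ + 0 - 3 = -3, RHS = 0 + 1 = 1; -3 > 1 — FAILS
(B) x = -1: LHS = 2·(-1)³ - 2·(-1)² + 2·(-1) + 1 = -5; -5 ≥ 0 — FAILS

Answer: Both A and B are false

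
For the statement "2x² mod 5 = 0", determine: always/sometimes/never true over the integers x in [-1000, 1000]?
Holds at x = 0: LHS = (2·0²) mod 5 = 0 mod 5 = 0; 0 = 0 — holds
Fails at x = 1: LHS = (2·1²) mod 5 = 2 mod 5 = 2; 2 = 0 — FAILS
It is satisfied by some integers in the range but not all.

Answer: Sometimes true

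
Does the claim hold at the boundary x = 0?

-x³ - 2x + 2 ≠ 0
x = 0: LHS = -0³ - 2·0 + 2 = 2; 2 ≠ 0 — holds

The relation is satisfied at x = 0.

Answer: Yes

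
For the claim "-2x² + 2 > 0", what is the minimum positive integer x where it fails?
Testing positive integers:
x = 1: LHS = -2·1² + 2 = 0; 0 > 0 — FAILS  ← smallest positive counterexample

Answer: x = 1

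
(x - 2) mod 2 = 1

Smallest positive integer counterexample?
Testing positive integers:
x = 1: LHS = (1 - 2) mod 2 = (-1) mod 2 = 1; 1 = 1 — holds
x = 2: LHS = (2 - 2) mod 2 = 0 mod 2 = 0; 0 = 1 — FAILS  ← smallest positive counterexample

Answer: x = 2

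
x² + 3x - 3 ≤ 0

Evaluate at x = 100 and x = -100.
x = 100: LHS = 100² + 3·100 - 3 = 10297; 10297 ≤ 0 — FAILS
x = -100: LHS = (-100)² + 3·(-100) - 3 = 9697; 9697 ≤ 0 — FAILS

Answer: No, fails for both x = 100 and x = -100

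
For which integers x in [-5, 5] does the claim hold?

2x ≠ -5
Track d = LHS − RHS over the integers in [-5, 5]. Equality would need d = 0, but d changes sign only between consecutive integers, jumping over 0:
x = -3: LHS = 2·(-3) = -6; -6 ≠ -5 — holds  (d = -1)
x = -2: LHS = 2·(-2) = -4; -4 ≠ -5 — holds  (d = 1)
Away from these crossings d keeps a constant sign, and checking every integer in [-5, 5] confirms d ≠ 0 throughout. Hence the two sides are never equal, so the relation holds for every integer in [-5, 5].

Answer: All integers in [-5, 5]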